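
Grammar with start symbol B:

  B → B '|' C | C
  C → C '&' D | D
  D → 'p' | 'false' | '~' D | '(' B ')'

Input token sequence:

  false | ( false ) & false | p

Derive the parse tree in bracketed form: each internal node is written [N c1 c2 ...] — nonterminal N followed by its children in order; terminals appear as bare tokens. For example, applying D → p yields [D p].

[B [B [B [C [D false]]] | [C [C [D ( [B [C [D false]]] )]] & [D false]]] | [C [D p]]]

B
B | C
B | C | C
C | C | C
D | C | C
false | C | C
false | C & D | C
false | D & D | C
false | ( B ) & D | C
false | ( C ) & D | C
false | ( D ) & D | C
false | ( false ) & D | C
false | ( false ) & false | C
false | ( false ) & false | D
false | ( false ) & false | p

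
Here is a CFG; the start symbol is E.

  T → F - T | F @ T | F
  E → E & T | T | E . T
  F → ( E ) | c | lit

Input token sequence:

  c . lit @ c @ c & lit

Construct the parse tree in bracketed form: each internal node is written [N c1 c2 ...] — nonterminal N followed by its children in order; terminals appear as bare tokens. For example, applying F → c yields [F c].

[E [E [E [T [F c]]] . [T [F lit] @ [T [F c] @ [T [F c]]]]] & [T [F lit]]]

E
E & T
E . T & T
T . T & T
F . T & T
c . T & T
c . F @ T & T
c . lit @ T & T
c . lit @ F @ T & T
c . lit @ c @ T & T
c . lit @ c @ F & T
c . lit @ c @ c & T
c . lit @ c @ c & F
c . lit @ c @ c & lit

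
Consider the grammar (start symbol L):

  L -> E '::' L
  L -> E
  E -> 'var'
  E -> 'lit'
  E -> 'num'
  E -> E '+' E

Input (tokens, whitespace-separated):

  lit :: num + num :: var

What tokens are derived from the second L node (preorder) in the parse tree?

num + num :: var

[L [E lit] :: [L [E [E num] + [E num]] :: [L [E var]]]]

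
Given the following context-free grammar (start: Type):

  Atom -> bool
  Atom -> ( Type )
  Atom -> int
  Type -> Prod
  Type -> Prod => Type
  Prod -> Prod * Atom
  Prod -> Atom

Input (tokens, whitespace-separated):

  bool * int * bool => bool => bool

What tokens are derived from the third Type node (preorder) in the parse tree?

[Type [Prod [Prod [Prod [Atom bool]] * [Atom int]] * [Atom bool]] => [Type [Prod [Atom bool]] => [Type [Prod [Atom bool]]]]]

bool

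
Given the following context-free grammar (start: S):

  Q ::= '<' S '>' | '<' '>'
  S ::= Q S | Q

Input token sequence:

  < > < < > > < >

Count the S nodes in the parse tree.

4

[S [Q < >] [S [Q < [S [Q < >]] >] [S [Q < >]]]]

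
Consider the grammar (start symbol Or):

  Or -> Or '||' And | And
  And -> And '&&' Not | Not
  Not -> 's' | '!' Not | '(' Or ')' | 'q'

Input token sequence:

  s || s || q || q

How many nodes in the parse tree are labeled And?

[Or [Or [Or [Or [And [Not s]]] || [And [Not s]]] || [And [Not q]]] || [And [Not q]]]

4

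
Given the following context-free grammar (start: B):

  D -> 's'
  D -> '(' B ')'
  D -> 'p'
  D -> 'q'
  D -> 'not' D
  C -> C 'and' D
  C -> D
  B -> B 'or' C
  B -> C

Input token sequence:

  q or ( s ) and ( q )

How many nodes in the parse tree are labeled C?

5

[B [B [C [D q]]] or [C [C [D ( [B [C [D s]]] )]] and [D ( [B [C [D q]]] )]]]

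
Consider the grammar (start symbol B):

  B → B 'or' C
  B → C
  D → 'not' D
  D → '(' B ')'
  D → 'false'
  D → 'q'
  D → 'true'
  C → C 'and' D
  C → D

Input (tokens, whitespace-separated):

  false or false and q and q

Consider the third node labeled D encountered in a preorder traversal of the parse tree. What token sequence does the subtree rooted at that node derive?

[B [B [C [D false]]] or [C [C [C [D false]] and [D q]] and [D q]]]

q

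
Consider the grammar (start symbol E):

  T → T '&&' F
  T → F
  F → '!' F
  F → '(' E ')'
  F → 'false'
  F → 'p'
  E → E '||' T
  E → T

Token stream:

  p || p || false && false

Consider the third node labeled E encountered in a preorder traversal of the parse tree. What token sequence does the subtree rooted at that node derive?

p

[E [E [E [T [F p]]] || [T [F p]]] || [T [T [F false]] && [F false]]]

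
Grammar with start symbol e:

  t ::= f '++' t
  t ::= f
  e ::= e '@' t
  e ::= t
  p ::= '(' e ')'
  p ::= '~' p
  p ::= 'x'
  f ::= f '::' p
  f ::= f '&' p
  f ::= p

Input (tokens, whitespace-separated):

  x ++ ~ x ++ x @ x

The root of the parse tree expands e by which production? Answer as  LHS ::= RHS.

[e [e [t [f [p x]] ++ [t [f [p ~ [p x]]] ++ [t [f [p x]]]]]] @ [t [f [p x]]]]

e ::= e '@' t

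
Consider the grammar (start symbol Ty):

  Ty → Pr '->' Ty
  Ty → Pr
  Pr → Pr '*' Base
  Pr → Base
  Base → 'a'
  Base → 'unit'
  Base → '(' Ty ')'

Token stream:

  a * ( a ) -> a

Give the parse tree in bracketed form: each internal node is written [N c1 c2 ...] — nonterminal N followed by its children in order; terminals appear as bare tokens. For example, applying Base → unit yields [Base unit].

Ty
Pr -> Ty
Pr * Base -> Ty
Base * Base -> Ty
a * Base -> Ty
a * ( Ty ) -> Ty
a * ( Pr ) -> Ty
a * ( Base ) -> Ty
a * ( a ) -> Ty
a * ( a ) -> Pr
a * ( a ) -> Base
a * ( a ) -> a

[Ty [Pr [Pr [Base a]] * [Base ( [Ty [Pr [Base a]]] )]] -> [Ty [Pr [Base a]]]]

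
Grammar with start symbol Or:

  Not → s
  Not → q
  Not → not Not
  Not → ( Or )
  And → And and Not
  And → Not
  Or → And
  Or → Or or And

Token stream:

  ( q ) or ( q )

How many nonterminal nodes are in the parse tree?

12

[Or [Or [And [Not ( [Or [And [Not q]]] )]]] or [And [Not ( [Or [And [Not q]]] )]]]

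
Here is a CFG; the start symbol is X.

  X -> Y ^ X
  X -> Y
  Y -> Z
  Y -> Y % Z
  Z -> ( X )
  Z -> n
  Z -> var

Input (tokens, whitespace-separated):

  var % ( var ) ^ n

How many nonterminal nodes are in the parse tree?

[X [Y [Y [Z var]] % [Z ( [X [Y [Z var]]] )]] ^ [X [Y [Z n]]]]

11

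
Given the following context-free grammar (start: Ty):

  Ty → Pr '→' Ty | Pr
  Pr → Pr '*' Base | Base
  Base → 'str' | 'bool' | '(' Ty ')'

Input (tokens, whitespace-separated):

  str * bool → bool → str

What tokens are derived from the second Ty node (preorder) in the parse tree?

[Ty [Pr [Pr [Base str]] * [Base bool]] → [Ty [Pr [Base bool]] → [Ty [Pr [Base str]]]]]

bool → str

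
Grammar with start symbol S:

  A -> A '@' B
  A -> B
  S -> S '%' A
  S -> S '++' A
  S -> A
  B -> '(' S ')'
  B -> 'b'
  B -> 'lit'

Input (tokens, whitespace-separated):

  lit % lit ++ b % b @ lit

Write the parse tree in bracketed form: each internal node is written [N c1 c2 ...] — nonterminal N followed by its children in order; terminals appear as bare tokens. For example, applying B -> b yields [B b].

S
S % A
S ++ A % A
S % A ++ A % A
A % A ++ A % A
B % A ++ A % A
lit % A ++ A % A
lit % B ++ A % A
lit % lit ++ A % A
lit % lit ++ B % A
lit % lit ++ b % A
lit % lit ++ b % A @ B
lit % lit ++ b % B @ B
lit % lit ++ b % b @ B
lit % lit ++ b % b @ lit

[S [S [S [S [A [B lit]]] % [A [B lit]]] ++ [A [B b]]] % [A [A [B b]] @ [B lit]]]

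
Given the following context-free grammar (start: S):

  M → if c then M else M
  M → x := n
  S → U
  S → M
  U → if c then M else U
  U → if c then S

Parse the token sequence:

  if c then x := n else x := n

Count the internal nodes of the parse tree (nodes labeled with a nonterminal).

4

[S [M if c then [M x := n] else [M x := n]]]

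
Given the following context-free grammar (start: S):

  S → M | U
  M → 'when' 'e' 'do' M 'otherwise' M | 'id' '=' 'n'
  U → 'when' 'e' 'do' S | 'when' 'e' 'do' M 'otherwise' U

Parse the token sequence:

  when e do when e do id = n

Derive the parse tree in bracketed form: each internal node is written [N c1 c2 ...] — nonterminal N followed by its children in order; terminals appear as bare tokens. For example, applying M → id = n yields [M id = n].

S
U
when e do S
when e do U
when e do when e do S
when e do when e do M
when e do when e do id = n

[S [U when e do [S [U when e do [S [M id = n]]]]]]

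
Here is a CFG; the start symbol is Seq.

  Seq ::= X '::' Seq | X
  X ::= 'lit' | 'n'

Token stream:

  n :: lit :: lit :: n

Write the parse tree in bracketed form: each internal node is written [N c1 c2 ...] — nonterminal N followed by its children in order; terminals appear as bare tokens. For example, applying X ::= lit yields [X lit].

[Seq [X n] :: [Seq [X lit] :: [Seq [X lit] :: [Seq [X n]]]]]

Seq
X :: Seq
n :: Seq
n :: X :: Seq
n :: lit :: Seq
n :: lit :: X :: Seq
n :: lit :: lit :: Seq
n :: lit :: lit :: X
n :: lit :: lit :: n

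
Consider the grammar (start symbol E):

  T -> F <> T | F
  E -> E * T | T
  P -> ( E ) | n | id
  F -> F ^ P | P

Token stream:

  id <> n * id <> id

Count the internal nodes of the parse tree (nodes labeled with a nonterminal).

14

[E [E [T [F [P id]] <> [T [F [P n]]]]] * [T [F [P id]] <> [T [F [P id]]]]]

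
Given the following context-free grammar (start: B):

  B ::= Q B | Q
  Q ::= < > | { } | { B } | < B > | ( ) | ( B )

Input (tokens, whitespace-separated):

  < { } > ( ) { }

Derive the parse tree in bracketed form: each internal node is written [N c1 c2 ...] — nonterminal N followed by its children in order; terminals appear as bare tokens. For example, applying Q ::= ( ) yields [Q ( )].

[B [Q < [B [Q { }]] >] [B [Q ( )] [B [Q { }]]]]

B
Q B
< B > B
< Q > B
< { } > B
< { } > Q B
< { } > ( ) B
< { } > ( ) Q
< { } > ( ) { }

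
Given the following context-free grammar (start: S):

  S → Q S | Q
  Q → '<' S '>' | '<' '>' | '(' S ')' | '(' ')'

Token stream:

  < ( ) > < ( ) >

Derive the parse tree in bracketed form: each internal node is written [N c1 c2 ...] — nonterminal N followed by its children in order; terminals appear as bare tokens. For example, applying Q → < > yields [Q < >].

[S [Q < [S [Q ( )]] >] [S [Q < [S [Q ( )]] >]]]

S
Q S
< S > S
< Q > S
< ( ) > S
< ( ) > Q
< ( ) > < S >
< ( ) > < Q >
< ( ) > < ( ) >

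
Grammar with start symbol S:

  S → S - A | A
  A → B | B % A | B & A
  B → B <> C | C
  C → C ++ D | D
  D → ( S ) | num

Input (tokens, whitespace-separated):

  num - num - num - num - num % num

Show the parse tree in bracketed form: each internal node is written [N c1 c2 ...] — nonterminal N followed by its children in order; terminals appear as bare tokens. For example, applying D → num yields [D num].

[S [S [S [S [S [A [B [C [D num]]]]] - [A [B [C [D num]]]]] - [A [B [C [D num]]]]] - [A [B [C [D num]]]]] - [A [B [C [D num]]] % [A [B [C [D num]]]]]]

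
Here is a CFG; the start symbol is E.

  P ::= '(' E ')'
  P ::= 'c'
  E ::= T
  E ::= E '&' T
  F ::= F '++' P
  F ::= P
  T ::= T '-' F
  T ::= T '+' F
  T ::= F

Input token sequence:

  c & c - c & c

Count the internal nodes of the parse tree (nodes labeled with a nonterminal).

15

[E [E [E [T [F [P c]]]] & [T [T [F [P c]]] - [F [P c]]]] & [T [F [P c]]]]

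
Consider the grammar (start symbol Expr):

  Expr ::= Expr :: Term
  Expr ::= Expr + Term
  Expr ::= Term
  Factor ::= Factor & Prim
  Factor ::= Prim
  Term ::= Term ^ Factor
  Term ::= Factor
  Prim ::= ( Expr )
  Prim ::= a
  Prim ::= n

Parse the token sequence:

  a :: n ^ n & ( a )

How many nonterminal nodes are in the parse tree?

17

[Expr [Expr [Term [Factor [Prim a]]]] :: [Term [Term [Factor [Prim n]]] ^ [Factor [Factor [Prim n]] & [Prim ( [Expr [Term [Factor [Prim a]]]] )]]]]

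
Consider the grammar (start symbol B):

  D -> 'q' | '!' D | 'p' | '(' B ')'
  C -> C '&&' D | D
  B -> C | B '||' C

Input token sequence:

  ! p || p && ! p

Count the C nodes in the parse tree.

[B [B [C [D ! [D p]]]] || [C [C [D p]] && [D ! [D p]]]]

3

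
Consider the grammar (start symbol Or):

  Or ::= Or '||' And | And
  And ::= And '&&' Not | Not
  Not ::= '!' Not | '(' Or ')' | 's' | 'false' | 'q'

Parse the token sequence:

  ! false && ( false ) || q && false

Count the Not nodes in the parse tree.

6

[Or [Or [And [And [Not ! [Not false]]] && [Not ( [Or [And [Not false]]] )]]] || [And [And [Not q]] && [Not false]]]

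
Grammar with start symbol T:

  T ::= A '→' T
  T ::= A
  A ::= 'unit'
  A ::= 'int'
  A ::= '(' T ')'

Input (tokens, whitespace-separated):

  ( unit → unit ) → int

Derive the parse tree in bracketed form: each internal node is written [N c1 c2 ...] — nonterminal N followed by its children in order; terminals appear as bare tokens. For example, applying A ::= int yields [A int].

T
A → T
( T ) → T
( A → T ) → T
( unit → T ) → T
( unit → A ) → T
( unit → unit ) → T
( unit → unit ) → A
( unit → unit ) → int

[T [A ( [T [A unit] → [T [A unit]]] )] → [T [A int]]]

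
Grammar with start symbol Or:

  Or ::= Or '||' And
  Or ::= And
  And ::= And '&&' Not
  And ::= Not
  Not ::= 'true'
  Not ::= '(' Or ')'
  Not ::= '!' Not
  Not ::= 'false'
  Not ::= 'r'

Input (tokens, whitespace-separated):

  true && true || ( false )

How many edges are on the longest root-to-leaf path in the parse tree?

[Or [Or [And [And [Not true]] && [Not true]]] || [And [Not ( [Or [And [Not false]]] )]]]

6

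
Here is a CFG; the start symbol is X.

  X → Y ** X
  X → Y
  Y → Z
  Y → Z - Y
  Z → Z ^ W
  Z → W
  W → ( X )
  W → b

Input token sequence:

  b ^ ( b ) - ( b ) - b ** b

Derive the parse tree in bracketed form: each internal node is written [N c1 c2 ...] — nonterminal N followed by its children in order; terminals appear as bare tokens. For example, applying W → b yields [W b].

[X [Y [Z [Z [W b]] ^ [W ( [X [Y [Z [W b]]]] )]] - [Y [Z [W ( [X [Y [Z [W b]]]] )]] - [Y [Z [W b]]]]] ** [X [Y [Z [W b]]]]]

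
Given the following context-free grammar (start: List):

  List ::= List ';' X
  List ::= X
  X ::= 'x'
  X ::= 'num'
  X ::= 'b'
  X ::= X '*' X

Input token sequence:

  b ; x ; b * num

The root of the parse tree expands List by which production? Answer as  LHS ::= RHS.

[List [List [List [X b]] ; [X x]] ; [X [X b] * [X num]]]

List ::= List ';' X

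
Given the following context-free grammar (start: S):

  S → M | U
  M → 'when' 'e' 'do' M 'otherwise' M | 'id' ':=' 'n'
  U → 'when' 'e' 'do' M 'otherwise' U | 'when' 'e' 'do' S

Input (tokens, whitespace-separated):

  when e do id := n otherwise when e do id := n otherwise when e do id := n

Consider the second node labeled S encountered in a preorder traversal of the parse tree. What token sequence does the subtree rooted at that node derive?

id := n

[S [U when e do [M id := n] otherwise [U when e do [M id := n] otherwise [U when e do [S [M id := n]]]]]]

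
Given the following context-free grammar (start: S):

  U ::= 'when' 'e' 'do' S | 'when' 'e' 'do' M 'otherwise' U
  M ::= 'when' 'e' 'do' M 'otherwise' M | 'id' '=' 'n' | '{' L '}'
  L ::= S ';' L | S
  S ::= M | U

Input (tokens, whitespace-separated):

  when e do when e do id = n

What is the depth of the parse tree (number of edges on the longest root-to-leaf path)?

[S [U when e do [S [U when e do [S [M id = n]]]]]]

6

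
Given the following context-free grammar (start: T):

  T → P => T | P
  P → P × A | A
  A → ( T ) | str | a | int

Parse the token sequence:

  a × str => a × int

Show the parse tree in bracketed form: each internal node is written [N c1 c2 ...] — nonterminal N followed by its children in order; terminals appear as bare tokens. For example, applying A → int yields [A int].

[T [P [P [A a]] × [A str]] => [T [P [P [A a]] × [A int]]]]

T
P => T
P × A => T
A × A => T
a × A => T
a × str => T
a × str => P
a × str => P × A
a × str => A × A
a × str => a × A
a × str => a × int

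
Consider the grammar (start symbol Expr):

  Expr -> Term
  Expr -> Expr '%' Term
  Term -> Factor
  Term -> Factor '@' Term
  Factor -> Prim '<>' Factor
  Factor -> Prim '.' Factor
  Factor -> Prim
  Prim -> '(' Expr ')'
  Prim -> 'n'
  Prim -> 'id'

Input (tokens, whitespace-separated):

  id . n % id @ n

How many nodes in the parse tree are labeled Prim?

[Expr [Expr [Term [Factor [Prim id] . [Factor [Prim n]]]]] % [Term [Factor [Prim id]] @ [Term [Factor [Prim n]]]]]

4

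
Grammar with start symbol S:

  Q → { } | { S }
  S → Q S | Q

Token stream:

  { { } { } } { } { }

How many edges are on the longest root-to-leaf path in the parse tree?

[S [Q { [S [Q { }] [S [Q { }]]] }] [S [Q { }] [S [Q { }]]]]

5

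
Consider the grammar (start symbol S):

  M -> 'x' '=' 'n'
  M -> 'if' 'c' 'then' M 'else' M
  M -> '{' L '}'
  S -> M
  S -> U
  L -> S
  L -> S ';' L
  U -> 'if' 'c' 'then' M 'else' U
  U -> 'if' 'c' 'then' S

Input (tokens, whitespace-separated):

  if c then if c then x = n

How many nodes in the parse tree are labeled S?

[S [U if c then [S [U if c then [S [M x = n]]]]]]

3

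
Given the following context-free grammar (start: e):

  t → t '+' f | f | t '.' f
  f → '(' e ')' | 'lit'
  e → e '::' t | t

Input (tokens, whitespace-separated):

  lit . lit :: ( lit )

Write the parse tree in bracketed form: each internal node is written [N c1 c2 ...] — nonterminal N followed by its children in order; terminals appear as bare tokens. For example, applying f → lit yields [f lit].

e
e :: t
t :: t
t . f :: t
f . f :: t
lit . f :: t
lit . lit :: t
lit . lit :: f
lit . lit :: ( e )
lit . lit :: ( t )
lit . lit :: ( f )
lit . lit :: ( lit )

[e [e [t [t [f lit]] . [f lit]]] :: [t [f ( [e [t [f lit]]] )]]]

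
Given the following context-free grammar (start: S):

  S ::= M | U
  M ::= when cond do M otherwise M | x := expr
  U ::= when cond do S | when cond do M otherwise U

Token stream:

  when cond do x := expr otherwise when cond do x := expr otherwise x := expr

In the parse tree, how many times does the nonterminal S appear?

1

[S [M when cond do [M x := expr] otherwise [M when cond do [M x := expr] otherwise [M x := expr]]]]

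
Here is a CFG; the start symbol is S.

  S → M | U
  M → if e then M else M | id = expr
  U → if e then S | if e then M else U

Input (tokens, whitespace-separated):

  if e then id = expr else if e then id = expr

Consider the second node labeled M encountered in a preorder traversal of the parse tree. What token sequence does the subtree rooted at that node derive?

id = expr

[S [U if e then [M id = expr] else [U if e then [S [M id = expr]]]]]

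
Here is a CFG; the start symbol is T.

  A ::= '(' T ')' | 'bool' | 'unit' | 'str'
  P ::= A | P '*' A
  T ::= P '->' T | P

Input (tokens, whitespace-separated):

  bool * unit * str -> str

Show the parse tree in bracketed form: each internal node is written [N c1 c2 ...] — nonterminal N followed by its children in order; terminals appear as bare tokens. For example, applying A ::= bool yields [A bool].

[T [P [P [P [A bool]] * [A unit]] * [A str]] -> [T [P [A str]]]]

T
P -> T
P * A -> T
P * A * A -> T
A * A * A -> T
bool * A * A -> T
bool * unit * A -> T
bool * unit * str -> T
bool * unit * str -> P
bool * unit * str -> A
bool * unit * str -> str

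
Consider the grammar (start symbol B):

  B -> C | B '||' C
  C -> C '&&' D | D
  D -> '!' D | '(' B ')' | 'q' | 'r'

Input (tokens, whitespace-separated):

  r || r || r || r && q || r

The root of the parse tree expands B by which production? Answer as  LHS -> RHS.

B -> B '||' C

[B [B [B [B [B [C [D r]]] || [C [D r]]] || [C [D r]]] || [C [C [D r]] && [D q]]] || [C [D r]]]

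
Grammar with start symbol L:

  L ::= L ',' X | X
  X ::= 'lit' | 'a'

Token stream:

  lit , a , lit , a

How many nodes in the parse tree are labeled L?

4

[L [L [L [L [X lit]] , [X a]] , [X lit]] , [X a]]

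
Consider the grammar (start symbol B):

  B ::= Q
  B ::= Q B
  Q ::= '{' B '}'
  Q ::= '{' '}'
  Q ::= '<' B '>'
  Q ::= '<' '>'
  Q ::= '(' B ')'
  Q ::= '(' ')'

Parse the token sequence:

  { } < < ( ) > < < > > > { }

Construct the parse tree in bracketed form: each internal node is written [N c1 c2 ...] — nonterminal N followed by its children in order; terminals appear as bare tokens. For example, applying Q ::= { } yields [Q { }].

[B [Q { }] [B [Q < [B [Q < [B [Q ( )]] >] [B [Q < [B [Q < >]] >]]] >] [B [Q { }]]]]

B
Q B
{ } B
{ } Q B
{ } < B > B
{ } < Q B > B
{ } < < B > B > B
{ } < < Q > B > B
{ } < < ( ) > B > B
{ } < < ( ) > Q > B
{ } < < ( ) > < B > > B
{ } < < ( ) > < Q > > B
{ } < < ( ) > < < > > > B
{ } < < ( ) > < < > > > Q
{ } < < ( ) > < < > > > { }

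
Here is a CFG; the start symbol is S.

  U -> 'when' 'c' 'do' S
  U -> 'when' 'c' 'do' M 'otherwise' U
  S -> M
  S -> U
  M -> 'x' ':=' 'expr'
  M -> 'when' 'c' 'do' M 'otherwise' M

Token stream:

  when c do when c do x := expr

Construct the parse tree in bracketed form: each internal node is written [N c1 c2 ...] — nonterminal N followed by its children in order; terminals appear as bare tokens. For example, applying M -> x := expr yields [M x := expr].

[S [U when c do [S [U when c do [S [M x := expr]]]]]]

S
U
when c do S
when c do U
when c do when c do S
when c do when c do M
when c do when c do x := expr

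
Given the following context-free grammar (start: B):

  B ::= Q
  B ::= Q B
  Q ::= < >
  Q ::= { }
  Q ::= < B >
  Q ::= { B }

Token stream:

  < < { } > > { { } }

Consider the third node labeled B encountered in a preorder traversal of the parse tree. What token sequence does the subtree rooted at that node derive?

[B [Q < [B [Q < [B [Q { }]] >]] >] [B [Q { [B [Q { }]] }]]]

{ }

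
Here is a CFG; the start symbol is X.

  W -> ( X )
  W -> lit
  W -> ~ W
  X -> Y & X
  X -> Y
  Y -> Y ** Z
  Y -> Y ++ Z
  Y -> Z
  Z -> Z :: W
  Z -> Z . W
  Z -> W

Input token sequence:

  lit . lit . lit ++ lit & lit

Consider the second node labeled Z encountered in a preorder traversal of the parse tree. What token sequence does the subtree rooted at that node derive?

lit . lit

[X [Y [Y [Z [Z [Z [W lit]] . [W lit]] . [W lit]]] ++ [Z [W lit]]] & [X [Y [Z [W lit]]]]]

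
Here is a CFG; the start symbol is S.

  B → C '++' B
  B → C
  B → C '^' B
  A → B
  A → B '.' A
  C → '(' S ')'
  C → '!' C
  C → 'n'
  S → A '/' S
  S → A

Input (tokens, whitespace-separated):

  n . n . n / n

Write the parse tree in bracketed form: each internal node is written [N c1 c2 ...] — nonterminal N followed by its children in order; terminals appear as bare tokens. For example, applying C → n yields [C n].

[S [A [B [C n]] . [A [B [C n]] . [A [B [C n]]]]] / [S [A [B [C n]]]]]

S
A / S
B . A / S
C . A / S
n . A / S
n . B . A / S
n . C . A / S
n . n . A / S
n . n . B / S
n . n . C / S
n . n . n / S
n . n . n / A
n . n . n / B
n . n . n / C
n . n . n / n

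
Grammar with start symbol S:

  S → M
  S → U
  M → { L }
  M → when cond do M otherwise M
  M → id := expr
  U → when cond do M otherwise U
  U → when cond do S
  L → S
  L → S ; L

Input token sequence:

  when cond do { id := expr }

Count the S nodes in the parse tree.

[S [U when cond do [S [M { [L [S [M id := expr]]] }]]]]

3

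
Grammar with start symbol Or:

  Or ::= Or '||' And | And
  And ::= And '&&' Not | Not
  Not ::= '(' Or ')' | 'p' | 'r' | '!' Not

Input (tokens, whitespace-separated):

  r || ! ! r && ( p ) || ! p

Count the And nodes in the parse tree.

5

[Or [Or [Or [And [Not r]]] || [And [And [Not ! [Not ! [Not r]]]] && [Not ( [Or [And [Not p]]] )]]] || [And [Not ! [Not p]]]]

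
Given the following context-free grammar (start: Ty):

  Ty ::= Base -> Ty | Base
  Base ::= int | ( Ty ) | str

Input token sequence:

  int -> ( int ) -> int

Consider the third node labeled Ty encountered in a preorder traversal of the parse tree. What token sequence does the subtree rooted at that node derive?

[Ty [Base int] -> [Ty [Base ( [Ty [Base int]] )] -> [Ty [Base int]]]]

int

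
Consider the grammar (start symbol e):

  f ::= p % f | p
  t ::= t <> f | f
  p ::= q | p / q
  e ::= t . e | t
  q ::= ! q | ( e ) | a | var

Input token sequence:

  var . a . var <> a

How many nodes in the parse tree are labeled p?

4

[e [t [f [p [q var]]]] . [e [t [f [p [q a]]]] . [e [t [t [f [p [q var]]]] <> [f [p [q a]]]]]]]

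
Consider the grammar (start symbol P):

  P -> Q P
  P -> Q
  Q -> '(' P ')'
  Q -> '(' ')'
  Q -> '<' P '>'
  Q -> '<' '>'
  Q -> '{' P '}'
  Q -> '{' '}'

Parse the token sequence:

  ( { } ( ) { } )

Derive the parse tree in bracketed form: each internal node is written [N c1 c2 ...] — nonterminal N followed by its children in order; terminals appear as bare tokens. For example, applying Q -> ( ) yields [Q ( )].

[P [Q ( [P [Q { }] [P [Q ( )] [P [Q { }]]]] )]]

P
Q
( P )
( Q P )
( { } P )
( { } Q P )
( { } ( ) P )
( { } ( ) Q )
( { } ( ) { } )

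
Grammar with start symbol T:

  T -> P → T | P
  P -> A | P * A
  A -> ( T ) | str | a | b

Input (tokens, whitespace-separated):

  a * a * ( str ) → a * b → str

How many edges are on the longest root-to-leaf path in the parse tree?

[T [P [P [P [A a]] * [A a]] * [A ( [T [P [A str]]] )]] → [T [P [P [A a]] * [A b]] → [T [P [A str]]]]]

6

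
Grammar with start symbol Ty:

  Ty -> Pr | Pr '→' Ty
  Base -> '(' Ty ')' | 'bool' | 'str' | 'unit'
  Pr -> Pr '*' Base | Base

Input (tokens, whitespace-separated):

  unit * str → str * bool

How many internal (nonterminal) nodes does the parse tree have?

[Ty [Pr [Pr [Base unit]] * [Base str]] → [Ty [Pr [Pr [Base str]] * [Base bool]]]]

10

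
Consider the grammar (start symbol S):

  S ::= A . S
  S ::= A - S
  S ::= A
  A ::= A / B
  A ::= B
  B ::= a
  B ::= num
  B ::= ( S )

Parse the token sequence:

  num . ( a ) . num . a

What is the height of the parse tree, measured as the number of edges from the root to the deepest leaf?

7

[S [A [B num]] . [S [A [B ( [S [A [B a]]] )]] . [S [A [B num]] . [S [A [B a]]]]]]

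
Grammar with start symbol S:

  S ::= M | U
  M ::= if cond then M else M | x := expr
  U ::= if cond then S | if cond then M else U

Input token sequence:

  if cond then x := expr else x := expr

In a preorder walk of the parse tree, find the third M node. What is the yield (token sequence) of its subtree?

[S [M if cond then [M x := expr] else [M x := expr]]]

x := expr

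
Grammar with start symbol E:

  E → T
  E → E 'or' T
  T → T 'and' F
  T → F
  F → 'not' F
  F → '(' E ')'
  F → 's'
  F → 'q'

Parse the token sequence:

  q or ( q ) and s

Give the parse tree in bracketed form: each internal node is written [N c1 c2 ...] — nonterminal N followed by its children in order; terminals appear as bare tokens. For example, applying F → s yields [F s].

E
E or T
T or T
F or T
q or T
q or T and F
q or F and F
q or ( E ) and F
q or ( T ) and F
q or ( F ) and F
q or ( q ) and F
q or ( q ) and s

[E [E [T [F q]]] or [T [T [F ( [E [T [F q]]] )]] and [F s]]]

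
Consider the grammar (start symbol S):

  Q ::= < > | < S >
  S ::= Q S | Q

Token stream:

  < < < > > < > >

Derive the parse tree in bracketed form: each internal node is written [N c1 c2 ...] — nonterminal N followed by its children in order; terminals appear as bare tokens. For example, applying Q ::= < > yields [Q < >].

S
Q
< S >
< Q S >
< < S > S >
< < Q > S >
< < < > > S >
< < < > > Q >
< < < > > < > >

[S [Q < [S [Q < [S [Q < >]] >] [S [Q < >]]] >]]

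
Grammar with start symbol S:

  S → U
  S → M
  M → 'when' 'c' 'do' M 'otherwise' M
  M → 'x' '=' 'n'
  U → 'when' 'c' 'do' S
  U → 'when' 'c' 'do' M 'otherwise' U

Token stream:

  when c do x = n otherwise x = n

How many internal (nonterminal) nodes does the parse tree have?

4

[S [M when c do [M x = n] otherwise [M x = n]]]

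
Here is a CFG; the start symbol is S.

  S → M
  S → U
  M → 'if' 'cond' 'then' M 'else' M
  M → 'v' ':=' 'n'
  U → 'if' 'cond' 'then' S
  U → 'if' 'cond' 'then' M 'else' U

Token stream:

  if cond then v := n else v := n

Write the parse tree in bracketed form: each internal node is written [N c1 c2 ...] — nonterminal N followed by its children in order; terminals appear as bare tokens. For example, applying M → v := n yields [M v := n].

[S [M if cond then [M v := n] else [M v := n]]]

S
M
if cond then M else M
if cond then v := n else M
if cond then v := n else v := n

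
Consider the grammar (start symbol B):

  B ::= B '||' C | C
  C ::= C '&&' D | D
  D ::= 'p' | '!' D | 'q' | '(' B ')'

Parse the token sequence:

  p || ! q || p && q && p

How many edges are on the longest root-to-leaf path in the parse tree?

[B [B [B [C [D p]]] || [C [D ! [D q]]]] || [C [C [C [D p]] && [D q]] && [D p]]]

5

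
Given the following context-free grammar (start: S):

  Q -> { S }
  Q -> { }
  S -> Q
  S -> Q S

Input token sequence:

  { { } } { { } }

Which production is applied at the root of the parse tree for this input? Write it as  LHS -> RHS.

S -> Q S

[S [Q { [S [Q { }]] }] [S [Q { [S [Q { }]] }]]]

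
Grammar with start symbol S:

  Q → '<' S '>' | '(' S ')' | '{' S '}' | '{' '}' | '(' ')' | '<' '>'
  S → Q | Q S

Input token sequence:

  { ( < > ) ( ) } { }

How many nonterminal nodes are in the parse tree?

10

[S [Q { [S [Q ( [S [Q < >]] )] [S [Q ( )]]] }] [S [Q { }]]]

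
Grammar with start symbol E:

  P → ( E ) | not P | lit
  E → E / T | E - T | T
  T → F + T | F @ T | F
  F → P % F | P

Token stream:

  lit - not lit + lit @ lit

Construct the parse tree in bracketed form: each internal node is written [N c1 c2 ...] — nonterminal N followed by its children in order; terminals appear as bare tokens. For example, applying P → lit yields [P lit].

E
E - T
T - T
F - T
P - T
lit - T
lit - F + T
lit - P + T
lit - not P + T
lit - not lit + T
lit - not lit + F @ T
lit - not lit + P @ T
lit - not lit + lit @ T
lit - not lit + lit @ F
lit - not lit + lit @ P
lit - not lit + lit @ lit

[E [E [T [F [P lit]]]] - [T [F [P not [P lit]]] + [T [F [P lit]] @ [T [F [P lit]]]]]]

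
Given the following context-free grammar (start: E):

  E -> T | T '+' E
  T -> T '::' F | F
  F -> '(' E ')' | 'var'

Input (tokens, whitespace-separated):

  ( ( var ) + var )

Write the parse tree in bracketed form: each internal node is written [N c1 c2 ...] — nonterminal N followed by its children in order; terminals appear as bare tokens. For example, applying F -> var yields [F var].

[E [T [F ( [E [T [F ( [E [T [F var]]] )]] + [E [T [F var]]]] )]]]

E
T
F
( E )
( T + E )
( F + E )
( ( E ) + E )
( ( T ) + E )
( ( F ) + E )
( ( var ) + E )
( ( var ) + T )
( ( var ) + F )
( ( var ) + var )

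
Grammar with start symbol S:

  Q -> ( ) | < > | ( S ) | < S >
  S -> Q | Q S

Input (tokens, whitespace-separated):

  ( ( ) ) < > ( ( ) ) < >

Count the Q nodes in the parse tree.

6

[S [Q ( [S [Q ( )]] )] [S [Q < >] [S [Q ( [S [Q ( )]] )] [S [Q < >]]]]]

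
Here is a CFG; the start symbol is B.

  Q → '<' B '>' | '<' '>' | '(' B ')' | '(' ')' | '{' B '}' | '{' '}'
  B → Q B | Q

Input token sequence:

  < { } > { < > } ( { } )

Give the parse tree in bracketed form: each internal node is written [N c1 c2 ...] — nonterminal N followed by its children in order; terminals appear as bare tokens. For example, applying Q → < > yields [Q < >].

B
Q B
< B > B
< Q > B
< { } > B
< { } > Q B
< { } > { B } B
< { } > { Q } B
< { } > { < > } B
< { } > { < > } Q
< { } > { < > } ( B )
< { } > { < > } ( Q )
< { } > { < > } ( { } )

[B [Q < [B [Q { }]] >] [B [Q { [B [Q < >]] }] [B [Q ( [B [Q { }]] )]]]]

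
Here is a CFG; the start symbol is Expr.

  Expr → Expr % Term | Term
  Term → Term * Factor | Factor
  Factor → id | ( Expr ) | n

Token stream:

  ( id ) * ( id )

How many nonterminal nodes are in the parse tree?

[Expr [Term [Term [Factor ( [Expr [Term [Factor id]]] )]] * [Factor ( [Expr [Term [Factor id]]] )]]]

11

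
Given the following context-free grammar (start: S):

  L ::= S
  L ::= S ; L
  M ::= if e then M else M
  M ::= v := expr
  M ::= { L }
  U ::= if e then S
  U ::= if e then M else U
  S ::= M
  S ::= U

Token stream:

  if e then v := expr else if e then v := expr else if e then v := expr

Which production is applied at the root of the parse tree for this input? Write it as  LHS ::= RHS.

[S [U if e then [M v := expr] else [U if e then [M v := expr] else [U if e then [S [M v := expr]]]]]]

S ::= U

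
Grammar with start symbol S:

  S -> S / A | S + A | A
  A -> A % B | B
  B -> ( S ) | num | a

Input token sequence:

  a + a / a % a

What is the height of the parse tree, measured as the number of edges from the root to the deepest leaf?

[S [S [S [A [B a]]] + [A [B a]]] / [A [A [B a]] % [B a]]]

5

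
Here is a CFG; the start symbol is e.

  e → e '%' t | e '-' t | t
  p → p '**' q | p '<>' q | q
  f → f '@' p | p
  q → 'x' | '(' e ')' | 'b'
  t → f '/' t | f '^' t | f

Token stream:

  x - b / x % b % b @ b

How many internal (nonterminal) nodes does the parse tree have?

[e [e [e [e [t [f [p [q x]]]]] - [t [f [p [q b]]] / [t [f [p [q x]]]]]] % [t [f [p [q b]]]]] % [t [f [f [p [q b]]] @ [p [q b]]]]]

27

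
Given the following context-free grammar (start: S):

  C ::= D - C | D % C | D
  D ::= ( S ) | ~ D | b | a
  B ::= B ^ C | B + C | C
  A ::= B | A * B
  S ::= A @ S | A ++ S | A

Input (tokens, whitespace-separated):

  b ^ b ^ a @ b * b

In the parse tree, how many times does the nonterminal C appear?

5

[S [A [B [B [B [C [D b]]] ^ [C [D b]]] ^ [C [D a]]]] @ [S [A [A [B [C [D b]]]] * [B [C [D b]]]]]]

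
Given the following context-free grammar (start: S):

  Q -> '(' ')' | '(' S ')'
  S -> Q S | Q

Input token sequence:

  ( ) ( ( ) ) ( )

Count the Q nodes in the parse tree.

4

[S [Q ( )] [S [Q ( [S [Q ( )]] )] [S [Q ( )]]]]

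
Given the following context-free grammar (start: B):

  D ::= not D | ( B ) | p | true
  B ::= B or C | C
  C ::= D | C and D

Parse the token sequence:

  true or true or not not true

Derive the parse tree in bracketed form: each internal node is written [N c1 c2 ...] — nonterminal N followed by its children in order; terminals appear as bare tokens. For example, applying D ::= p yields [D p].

[B [B [B [C [D true]]] or [C [D true]]] or [C [D not [D not [D true]]]]]

B
B or C
B or C or C
C or C or C
D or C or C
true or C or C
true or D or C
true or true or C
true or true or D
true or true or not D
true or true or not not D
true or true or not not true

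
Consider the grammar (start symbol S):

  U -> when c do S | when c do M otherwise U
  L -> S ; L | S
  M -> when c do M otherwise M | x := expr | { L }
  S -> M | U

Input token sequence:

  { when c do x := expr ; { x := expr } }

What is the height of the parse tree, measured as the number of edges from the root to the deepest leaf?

[S [M { [L [S [U when c do [S [M x := expr]]]] ; [L [S [M { [L [S [M x := expr]]] }]]]] }]]

9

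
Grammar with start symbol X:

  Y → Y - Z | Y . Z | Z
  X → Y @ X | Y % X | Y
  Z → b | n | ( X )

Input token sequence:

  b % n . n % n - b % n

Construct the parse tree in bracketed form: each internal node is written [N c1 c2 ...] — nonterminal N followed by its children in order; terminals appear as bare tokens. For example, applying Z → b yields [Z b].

[X [Y [Z b]] % [X [Y [Y [Z n]] . [Z n]] % [X [Y [Y [Z n]] - [Z b]] % [X [Y [Z n]]]]]]

X
Y % X
Z % X
b % X
b % Y % X
b % Y . Z % X
b % Z . Z % X
b % n . Z % X
b % n . n % X
b % n . n % Y % X
b % n . n % Y - Z % X
b % n . n % Z - Z % X
b % n . n % n - Z % X
b % n . n % n - b % X
b % n . n % n - b % Y
b % n . n % n - b % Z
b % n . n % n - b % n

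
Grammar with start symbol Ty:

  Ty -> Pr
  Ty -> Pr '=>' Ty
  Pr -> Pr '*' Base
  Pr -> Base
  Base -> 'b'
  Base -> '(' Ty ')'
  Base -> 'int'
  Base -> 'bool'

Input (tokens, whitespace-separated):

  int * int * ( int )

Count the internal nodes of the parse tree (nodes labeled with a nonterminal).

[Ty [Pr [Pr [Pr [Base int]] * [Base int]] * [Base ( [Ty [Pr [Base int]]] )]]]

10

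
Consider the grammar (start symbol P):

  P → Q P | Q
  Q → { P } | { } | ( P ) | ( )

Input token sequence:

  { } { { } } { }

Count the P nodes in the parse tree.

4

[P [Q { }] [P [Q { [P [Q { }]] }] [P [Q { }]]]]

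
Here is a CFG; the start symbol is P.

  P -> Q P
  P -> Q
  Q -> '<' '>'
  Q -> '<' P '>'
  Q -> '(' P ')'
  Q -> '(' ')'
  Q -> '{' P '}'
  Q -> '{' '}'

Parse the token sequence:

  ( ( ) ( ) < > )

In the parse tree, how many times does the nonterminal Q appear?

4

[P [Q ( [P [Q ( )] [P [Q ( )] [P [Q < >]]]] )]]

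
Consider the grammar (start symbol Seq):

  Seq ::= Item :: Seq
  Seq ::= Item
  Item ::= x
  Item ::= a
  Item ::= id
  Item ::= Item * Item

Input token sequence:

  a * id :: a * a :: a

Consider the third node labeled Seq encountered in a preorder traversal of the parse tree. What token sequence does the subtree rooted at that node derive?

a

[Seq [Item [Item a] * [Item id]] :: [Seq [Item [Item a] * [Item a]] :: [Seq [Item a]]]]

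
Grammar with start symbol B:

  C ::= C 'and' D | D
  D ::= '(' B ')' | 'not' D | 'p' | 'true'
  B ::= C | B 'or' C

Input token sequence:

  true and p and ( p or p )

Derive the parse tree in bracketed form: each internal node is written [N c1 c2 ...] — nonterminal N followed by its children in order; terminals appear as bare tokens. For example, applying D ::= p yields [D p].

B
C
C and D
C and D and D
D and D and D
true and D and D
true and p and D
true and p and ( B )
true and p and ( B or C )
true and p and ( C or C )
true and p and ( D or C )
true and p and ( p or C )
true and p and ( p or D )
true and p and ( p or p )

[B [C [C [C [D true]] and [D p]] and [D ( [B [B [C [D p]]] or [C [D p]]] )]]]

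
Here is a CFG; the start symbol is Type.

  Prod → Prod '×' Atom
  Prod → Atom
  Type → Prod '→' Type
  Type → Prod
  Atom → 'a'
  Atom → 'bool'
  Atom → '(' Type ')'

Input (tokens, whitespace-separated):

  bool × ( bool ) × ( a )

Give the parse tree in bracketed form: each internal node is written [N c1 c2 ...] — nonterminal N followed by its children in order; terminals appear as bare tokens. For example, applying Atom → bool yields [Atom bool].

[Type [Prod [Prod [Prod [Atom bool]] × [Atom ( [Type [Prod [Atom bool]]] )]] × [Atom ( [Type [Prod [Atom a]]] )]]]

Type
Prod
Prod × Atom
Prod × Atom × Atom
Atom × Atom × Atom
bool × Atom × Atom
bool × ( Type ) × Atom
bool × ( Prod ) × Atom
bool × ( Atom ) × Atom
bool × ( bool ) × Atom
bool × ( bool ) × ( Type )
bool × ( bool ) × ( Prod )
bool × ( bool ) × ( Atom )
bool × ( bool ) × ( a )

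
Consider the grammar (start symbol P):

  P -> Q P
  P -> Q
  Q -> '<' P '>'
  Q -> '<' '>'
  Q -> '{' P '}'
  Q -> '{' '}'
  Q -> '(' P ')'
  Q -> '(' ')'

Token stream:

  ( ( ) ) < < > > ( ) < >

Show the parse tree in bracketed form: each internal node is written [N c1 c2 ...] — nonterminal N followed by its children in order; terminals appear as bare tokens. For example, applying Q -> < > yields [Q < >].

[P [Q ( [P [Q ( )]] )] [P [Q < [P [Q < >]] >] [P [Q ( )] [P [Q < >]]]]]

P
Q P
( P ) P
( Q ) P
( ( ) ) P
( ( ) ) Q P
( ( ) ) < P > P
( ( ) ) < Q > P
( ( ) ) < < > > P
( ( ) ) < < > > Q P
( ( ) ) < < > > ( ) P
( ( ) ) < < > > ( ) Q
( ( ) ) < < > > ( ) < >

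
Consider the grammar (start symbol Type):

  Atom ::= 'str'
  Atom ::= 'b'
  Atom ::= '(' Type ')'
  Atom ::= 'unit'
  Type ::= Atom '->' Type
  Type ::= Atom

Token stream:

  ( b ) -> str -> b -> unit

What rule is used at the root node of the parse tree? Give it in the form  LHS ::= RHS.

[Type [Atom ( [Type [Atom b]] )] -> [Type [Atom str] -> [Type [Atom b] -> [Type [Atom unit]]]]]

Type ::= Atom '->' Type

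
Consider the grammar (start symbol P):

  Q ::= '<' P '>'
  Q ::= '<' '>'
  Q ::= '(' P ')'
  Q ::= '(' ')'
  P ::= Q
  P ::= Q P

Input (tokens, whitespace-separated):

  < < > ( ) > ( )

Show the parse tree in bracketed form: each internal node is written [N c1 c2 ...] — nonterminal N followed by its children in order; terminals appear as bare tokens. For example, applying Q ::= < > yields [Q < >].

[P [Q < [P [Q < >] [P [Q ( )]]] >] [P [Q ( )]]]

P
Q P
< P > P
< Q P > P
< < > P > P
< < > Q > P
< < > ( ) > P
< < > ( ) > Q
< < > ( ) > ( )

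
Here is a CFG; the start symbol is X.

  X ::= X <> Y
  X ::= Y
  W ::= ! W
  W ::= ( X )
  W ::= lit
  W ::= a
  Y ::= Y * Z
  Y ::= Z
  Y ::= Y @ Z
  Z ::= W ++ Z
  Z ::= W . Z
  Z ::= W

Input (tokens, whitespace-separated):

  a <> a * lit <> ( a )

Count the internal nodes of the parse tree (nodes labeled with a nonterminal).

19

[X [X [X [Y [Z [W a]]]] <> [Y [Y [Z [W a]]] * [Z [W lit]]]] <> [Y [Z [W ( [X [Y [Z [W a]]]] )]]]]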